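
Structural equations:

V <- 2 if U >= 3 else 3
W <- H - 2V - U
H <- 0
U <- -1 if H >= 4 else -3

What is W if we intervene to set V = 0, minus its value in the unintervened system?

The intervention breaks the incoming arrows to V: V <- 2 if U >= 3 else 3 no longer applies, and V = 0.
U = -1 if H >= 4 else -3  [with H=0]  = -3
W = H - 2V - U  [with H=0, V=0, U=-3]  = 3
Without intervention: U = -1 if H >= 4 else -3  [with H=0]  = -3; V = 2 if U >= 3 else 3  [with U=-3]  = 3; W = H - 2V - U  [with H=0, V=3, U=-3]  = -3.
Change = 3 − (-3) = 6.

6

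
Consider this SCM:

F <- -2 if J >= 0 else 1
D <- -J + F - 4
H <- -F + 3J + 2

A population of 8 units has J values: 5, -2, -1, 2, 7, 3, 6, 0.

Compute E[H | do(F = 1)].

do(F=1) breaks F's dependence on J. With F=1 fixed, H across the units is 16, -5, -2, 7, 22, 10, 19, 1, mean 8.5.

8.5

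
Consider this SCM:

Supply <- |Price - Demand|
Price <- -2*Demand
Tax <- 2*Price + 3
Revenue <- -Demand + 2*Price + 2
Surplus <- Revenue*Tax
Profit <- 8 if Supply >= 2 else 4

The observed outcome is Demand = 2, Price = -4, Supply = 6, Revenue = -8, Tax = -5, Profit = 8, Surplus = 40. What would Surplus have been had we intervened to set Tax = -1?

8

Under do(Tax=-1), the mechanism Tax <- 2*Price + 3 is discarded; Tax is fixed at -1.
Price = -2*Demand  [with Demand=2]  = -4
Revenue = -Demand + 2*Price + 2  [with Demand=2, Price=-4]  = -8
Surplus = Revenue*Tax  [with Revenue=-8, Tax=-1]  = 8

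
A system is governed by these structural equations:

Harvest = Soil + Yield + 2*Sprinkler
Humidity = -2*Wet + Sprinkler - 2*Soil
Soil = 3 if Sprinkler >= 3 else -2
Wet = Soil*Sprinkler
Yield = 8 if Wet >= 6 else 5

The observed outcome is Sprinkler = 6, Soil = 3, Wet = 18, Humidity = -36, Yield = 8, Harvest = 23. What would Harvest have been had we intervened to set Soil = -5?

12

Under do(Soil=-5), the mechanism Soil = 3 if Sprinkler >= 3 else -2 is discarded; Soil is fixed at -5.
Wet = Soil*Sprinkler  [with Soil=-5, Sprinkler=6]  = -30
Yield = 8 if Wet >= 6 else 5  [with Wet=-30]  = 5
Harvest = Soil + Yield + 2*Sprinkler  [with Soil=-5, Yield=5, Sprinkler=6]  = 12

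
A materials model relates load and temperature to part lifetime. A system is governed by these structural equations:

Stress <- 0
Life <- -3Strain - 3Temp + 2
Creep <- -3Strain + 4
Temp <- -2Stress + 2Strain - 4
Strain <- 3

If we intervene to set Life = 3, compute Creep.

-5

The intervention breaks the incoming arrows to Life: Life <- -3Strain - 3Temp + 2 no longer applies, and Life = 3.
Since Creep is not a descendant of the intervened variable, it is unaffected.
Creep = -3Strain + 4  [with Strain=3]  = -5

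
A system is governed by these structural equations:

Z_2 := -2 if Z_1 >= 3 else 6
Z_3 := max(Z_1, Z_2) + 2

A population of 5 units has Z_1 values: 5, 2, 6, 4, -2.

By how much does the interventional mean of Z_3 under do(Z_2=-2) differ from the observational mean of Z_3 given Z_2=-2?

-2

Every unit gets Z_2=-2 under the intervention. Z_3 values become 7, 4, 8, 6, 0; E[Z_3|do(Z_2=-2)] = 5.
Observing Z_2=-2 restricts to units where Z_2's equation naturally yields -2: Z_1 ∈ {5, 6, 4}. In that subpopulation Z_3 = 7, 8, 6, mean 7.
Difference = 5 − 7 = -2.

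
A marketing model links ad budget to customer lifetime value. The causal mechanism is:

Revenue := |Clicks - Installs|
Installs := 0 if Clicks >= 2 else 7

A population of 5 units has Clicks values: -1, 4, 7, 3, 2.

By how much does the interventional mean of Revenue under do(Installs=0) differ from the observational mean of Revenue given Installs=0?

-0.6

Under do(Installs=0), Installs's equation is replaced by Installs=0 for every unit. Per-unit Revenue: 1, 4, 7, 3, 2. Mean = 3.4.
Observing Installs=0 restricts to units where Installs's equation naturally yields 0: Clicks ∈ {4, 7, 3, 2}. In that subpopulation Revenue = 4, 7, 3, 2, mean 4.
Difference = 3.4 − 4 = -0.6.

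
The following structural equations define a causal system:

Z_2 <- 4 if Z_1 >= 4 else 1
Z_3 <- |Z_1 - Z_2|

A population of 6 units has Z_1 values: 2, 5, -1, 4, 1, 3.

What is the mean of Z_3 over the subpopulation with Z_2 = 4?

0.5

Observing Z_2=4 restricts to units where Z_2's equation naturally yields 4: Z_1 ∈ {5, 4}. In that subpopulation Z_3 = 1, 0, mean 0.5.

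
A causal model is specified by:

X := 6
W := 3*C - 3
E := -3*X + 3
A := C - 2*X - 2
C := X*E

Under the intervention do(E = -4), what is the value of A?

do(E=-4) replaces the equation E := -3*X + 3 with the constant E = -4.
C = X*E  [with X=6, E=-4]  = -24
A = C - 2*X - 2  [with C=-24, X=6]  = -38

-38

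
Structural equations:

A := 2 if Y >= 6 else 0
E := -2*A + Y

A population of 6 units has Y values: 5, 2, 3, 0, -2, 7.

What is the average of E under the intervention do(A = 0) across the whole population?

2.5

The intervention sets A=0 in all 6 units regardless of Y. Recomputing E per unit gives 5, 2, 3, 0, -2, 7; average 2.5.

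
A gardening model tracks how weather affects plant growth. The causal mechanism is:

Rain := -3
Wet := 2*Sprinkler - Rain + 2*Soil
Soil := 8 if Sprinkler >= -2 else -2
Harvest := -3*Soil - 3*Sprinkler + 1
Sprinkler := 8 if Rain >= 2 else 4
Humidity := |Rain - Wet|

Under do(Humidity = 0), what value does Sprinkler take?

4

Under do(Humidity=0), the mechanism Humidity := |Rain - Wet| is discarded; Humidity is fixed at 0.
No directed path runs from Humidity to Sprinkler, so Sprinkler keeps its natural value.
Sprinkler = 8 if Rain >= 2 else 4  [with Rain=-3]  = 4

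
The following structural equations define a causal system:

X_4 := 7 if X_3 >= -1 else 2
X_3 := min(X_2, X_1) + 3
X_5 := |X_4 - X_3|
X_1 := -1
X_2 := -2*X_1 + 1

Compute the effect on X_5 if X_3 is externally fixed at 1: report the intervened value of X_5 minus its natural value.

do(X_3=1) replaces the equation X_3 := min(X_2, X_1) + 3 with the constant X_3 = 1.
X_4 = 7 if X_3 >= -1 else 2  [with X_3=1]  = 7
X_5 = |X_4 - X_3|  [with X_4=7, X_3=1]  = 6
Without intervention: X_2 = -2*X_1 + 1  [with X_1=-1]  = 3; X_3 = min(X_2, X_1) + 3  [with X_2=3, X_1=-1]  = 2; X_4 = 7 if X_3 >= -1 else 2  [with X_3=2]  = 7; X_5 = |X_4 - X_3|  [with X_4=7, X_3=2]  = 5.
Change = 6 − 5 = 1.

1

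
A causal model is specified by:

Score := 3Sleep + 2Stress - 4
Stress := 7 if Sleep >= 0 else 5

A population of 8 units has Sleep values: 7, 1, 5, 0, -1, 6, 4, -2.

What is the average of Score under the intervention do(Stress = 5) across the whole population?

The intervention sets Stress=5 in all 8 units regardless of Sleep. Recomputing Score per unit gives 27, 9, 21, 6, 3, 24, 18, 0; average 13.5.

13.5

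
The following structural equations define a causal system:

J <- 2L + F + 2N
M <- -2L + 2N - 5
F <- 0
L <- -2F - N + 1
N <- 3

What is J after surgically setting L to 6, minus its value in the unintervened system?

16

The intervention breaks the incoming arrows to L: L <- -2F - N + 1 no longer applies, and L = 6.
J = 2L + F + 2N  [with L=6, F=0, N=3]  = 18
Without intervention: L = -2F - N + 1  [with F=0, N=3]  = -2; J = 2L + F + 2N  [with L=-2, F=0, N=3]  = 2.
Change = 18 − 2 = 16.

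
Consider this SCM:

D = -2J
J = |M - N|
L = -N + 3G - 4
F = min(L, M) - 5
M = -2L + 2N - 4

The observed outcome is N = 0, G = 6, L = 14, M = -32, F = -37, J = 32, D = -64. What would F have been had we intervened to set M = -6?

Intervening sets M = -6 and removes its equation (M = -2L + 2N - 4).
L = -N + 3G - 4  [with N=0, G=6]  = 14
F = min(L, M) - 5  [with L=14, M=-6]  = -11

-11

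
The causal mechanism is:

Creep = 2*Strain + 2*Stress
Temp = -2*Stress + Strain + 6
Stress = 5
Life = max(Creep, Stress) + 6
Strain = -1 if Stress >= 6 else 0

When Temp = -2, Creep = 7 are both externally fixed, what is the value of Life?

13

Setting Temp = -2, Creep = 7 by intervention discards those variables' equations.
Life = max(Creep, Stress) + 6  [with Creep=7, Stress=5]  = 13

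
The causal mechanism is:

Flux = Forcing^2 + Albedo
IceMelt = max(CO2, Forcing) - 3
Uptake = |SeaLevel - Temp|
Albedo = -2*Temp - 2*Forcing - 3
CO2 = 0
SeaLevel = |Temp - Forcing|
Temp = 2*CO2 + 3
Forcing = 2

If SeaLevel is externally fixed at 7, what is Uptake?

Intervening sets SeaLevel = 7 and removes its equation (SeaLevel = |Temp - Forcing|).
Temp = 2*CO2 + 3  [with CO2=0]  = 3
Uptake = |SeaLevel - Temp|  [with SeaLevel=7, Temp=3]  = 4

4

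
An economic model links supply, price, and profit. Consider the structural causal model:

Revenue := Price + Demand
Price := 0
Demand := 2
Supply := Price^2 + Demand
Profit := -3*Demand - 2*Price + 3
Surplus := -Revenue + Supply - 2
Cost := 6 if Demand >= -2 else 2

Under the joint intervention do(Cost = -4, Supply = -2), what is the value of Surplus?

The joint intervention fixes Cost = -4, Supply = -2, removing each variable's own equation.
Revenue = Price + Demand  [with Price=0, Demand=2]  = 2
Surplus = -Revenue + Supply - 2  [with Revenue=2, Supply=-2]  = -6

-6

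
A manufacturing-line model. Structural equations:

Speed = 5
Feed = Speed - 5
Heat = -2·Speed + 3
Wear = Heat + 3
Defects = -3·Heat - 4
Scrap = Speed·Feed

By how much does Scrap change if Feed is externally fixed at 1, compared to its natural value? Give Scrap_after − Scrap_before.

5

Under do(Feed=1), the mechanism Feed = Speed - 5 is discarded; Feed is fixed at 1.
Scrap = Speed·Feed  [with Speed=5, Feed=1]  = 5
Without intervention: Feed = Speed - 5  [with Speed=5]  = 0; Scrap = Speed·Feed  [with Speed=5, Feed=0]  = 0.
Change = 5 − 0 = 5.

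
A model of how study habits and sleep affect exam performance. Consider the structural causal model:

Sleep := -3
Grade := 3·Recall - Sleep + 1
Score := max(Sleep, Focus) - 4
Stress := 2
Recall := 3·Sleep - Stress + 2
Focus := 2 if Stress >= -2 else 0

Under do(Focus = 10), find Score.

6

The intervention breaks the incoming arrows to Focus: Focus := 2 if Stress >= -2 else 0 no longer applies, and Focus = 10.
Score = max(Sleep, Focus) - 4  [with Sleep=-3, Focus=10]  = 6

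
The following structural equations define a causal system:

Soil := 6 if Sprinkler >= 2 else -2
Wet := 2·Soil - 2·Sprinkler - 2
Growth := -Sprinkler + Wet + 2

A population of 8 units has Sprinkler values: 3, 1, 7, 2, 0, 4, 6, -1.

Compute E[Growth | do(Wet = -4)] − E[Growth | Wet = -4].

0.25

Every unit gets Wet=-4 under the intervention. Growth values become -5, -3, -9, -4, -2, -6, -8, -1; E[Growth|do(Wet=-4)] = -4.75.
Observing Wet=-4 restricts to units where Wet's equation naturally yields -4: Sprinkler ∈ {7, -1}. In that subpopulation Growth = -9, -1, mean -5.
Difference = -4.75 − (-5) = 0.25.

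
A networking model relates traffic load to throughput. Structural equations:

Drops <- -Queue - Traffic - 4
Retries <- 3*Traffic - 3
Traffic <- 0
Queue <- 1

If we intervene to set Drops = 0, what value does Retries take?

-3

The intervention breaks the incoming arrows to Drops: Drops <- -Queue - Traffic - 4 no longer applies, and Drops = 0.
Retries is not downstream of the intervention, so its value is determined by the original equations.
Retries = 3*Traffic - 3  [with Traffic=0]  = -3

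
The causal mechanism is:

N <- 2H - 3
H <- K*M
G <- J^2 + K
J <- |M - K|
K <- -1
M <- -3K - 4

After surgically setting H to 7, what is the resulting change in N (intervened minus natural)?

The intervention breaks the incoming arrows to H: H <- K*M no longer applies, and H = 7.
N = 2H - 3  [with H=7]  = 11
Without intervention: M = -3K - 4  [with K=-1]  = -1; H = K*M  [with K=-1, M=-1]  = 1; N = 2H - 3  [with H=1]  = -1.
Change = 11 − (-1) = 12.

12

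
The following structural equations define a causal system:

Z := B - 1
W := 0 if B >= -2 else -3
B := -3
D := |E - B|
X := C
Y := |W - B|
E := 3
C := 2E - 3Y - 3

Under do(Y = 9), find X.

do(Y=9) replaces the equation Y := |W - B| with the constant Y = 9.
C = 2E - 3Y - 3  [with E=3, Y=9]  = -24
X = C  [with C=-24]  = -24

-24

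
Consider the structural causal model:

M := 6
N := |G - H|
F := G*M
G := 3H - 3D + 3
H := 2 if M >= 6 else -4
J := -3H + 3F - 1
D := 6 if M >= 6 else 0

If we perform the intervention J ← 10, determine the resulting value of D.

Under do(J=10), the mechanism J := -3H + 3F - 1 is discarded; J is fixed at 10.
D is not downstream of the intervention, so its value is determined by the original equations.
D = 6 if M >= 6 else 0  [with M=6]  = 6

6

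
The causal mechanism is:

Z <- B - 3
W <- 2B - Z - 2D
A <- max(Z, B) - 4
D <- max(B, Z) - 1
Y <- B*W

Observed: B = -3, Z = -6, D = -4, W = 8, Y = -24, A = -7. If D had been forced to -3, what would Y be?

do(D=-3) replaces the equation D <- max(B, Z) - 1 with the constant D = -3.
Z = B - 3  [with B=-3]  = -6
W = 2B - Z - 2D  [with B=-3, Z=-6, D=-3]  = 6
Y = B*W  [with B=-3, W=6]  = -18

-18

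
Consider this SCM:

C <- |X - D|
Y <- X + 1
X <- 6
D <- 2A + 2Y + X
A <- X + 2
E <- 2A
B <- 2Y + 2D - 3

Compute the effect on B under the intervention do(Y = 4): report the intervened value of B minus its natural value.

-18

Under do(Y=4), the mechanism Y <- X + 1 is discarded; Y is fixed at 4.
A = X + 2  [with X=6]  = 8
D = 2A + 2Y + X  [with A=8, Y=4, X=6]  = 30
B = 2Y + 2D - 3  [with Y=4, D=30]  = 65
Without intervention: Y = X + 1  [with X=6]  = 7; A = X + 2  [with X=6]  = 8; D = 2A + 2Y + X  [with A=8, Y=7, X=6]  = 36; B = 2Y + 2D - 3  [with Y=7, D=36]  = 83.
Change = 65 − 83 = -18.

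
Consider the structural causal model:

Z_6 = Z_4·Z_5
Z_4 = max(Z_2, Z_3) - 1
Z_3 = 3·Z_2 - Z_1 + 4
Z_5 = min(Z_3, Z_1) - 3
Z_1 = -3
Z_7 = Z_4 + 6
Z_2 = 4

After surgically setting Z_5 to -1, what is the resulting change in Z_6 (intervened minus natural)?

The intervention breaks the incoming arrows to Z_5: Z_5 = min(Z_3, Z_1) - 3 no longer applies, and Z_5 = -1.
Z_3 = 3·Z_2 - Z_1 + 4  [with Z_2=4, Z_1=-3]  = 19
Z_4 = max(Z_2, Z_3) - 1  [with Z_2=4, Z_3=19]  = 18
Z_6 = Z_4·Z_5  [with Z_4=18, Z_5=-1]  = -18
Without intervention: Z_3 = 3·Z_2 - Z_1 + 4  [with Z_2=4, Z_1=-3]  = 19; Z_4 = max(Z_2, Z_3) - 1  [with Z_2=4, Z_3=19]  = 18; Z_5 = min(Z_3, Z_1) - 3  [with Z_3=19, Z_1=-3]  = -6; Z_6 = Z_4·Z_5  [with Z_4=18, Z_5=-6]  = -108.
Change = -18 − (-108) = 90.

90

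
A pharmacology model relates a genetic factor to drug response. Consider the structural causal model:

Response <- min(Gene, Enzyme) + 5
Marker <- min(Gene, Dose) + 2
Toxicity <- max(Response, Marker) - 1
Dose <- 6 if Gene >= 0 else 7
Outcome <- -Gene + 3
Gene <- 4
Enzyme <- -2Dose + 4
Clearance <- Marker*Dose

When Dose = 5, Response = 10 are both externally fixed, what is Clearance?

30

The joint intervention fixes Dose = 5, Response = 10, removing each variable's own equation.
Marker = min(Gene, Dose) + 2  [with Gene=4, Dose=5]  = 6
Clearance = Marker*Dose  [with Marker=6, Dose=5]  = 30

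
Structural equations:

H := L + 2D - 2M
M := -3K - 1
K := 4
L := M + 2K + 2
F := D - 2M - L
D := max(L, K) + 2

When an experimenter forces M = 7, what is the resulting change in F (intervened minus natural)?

do(M=7) replaces the equation M := -3K - 1 with the constant M = 7.
L = M + 2K + 2  [with M=7, K=4]  = 17
D = max(L, K) + 2  [with L=17, K=4]  = 19
F = D - 2M - L  [with D=19, M=7, L=17]  = -12
Without intervention: M = -3K - 1  [with K=4]  = -13; L = M + 2K + 2  [with M=-13, K=4]  = -3; D = max(L, K) + 2  [with L=-3, K=4]  = 6; F = D - 2M - L  [with D=6, M=-13, L=-3]  = 35.
Change = -12 − 35 = -47.

-47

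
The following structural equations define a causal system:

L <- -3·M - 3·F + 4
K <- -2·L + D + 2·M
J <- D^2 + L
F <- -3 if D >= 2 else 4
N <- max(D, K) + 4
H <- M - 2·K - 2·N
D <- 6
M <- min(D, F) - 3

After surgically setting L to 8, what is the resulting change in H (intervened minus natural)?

-92

The intervention breaks the incoming arrows to L: L <- -3·M - 3·F + 4 no longer applies, and L = 8.
F = -3 if D >= 2 else 4  [with D=6]  = -3
M = min(D, F) - 3  [with D=6, F=-3]  = -6
K = -2·L + D + 2·M  [with L=8, D=6, M=-6]  = -22
N = max(D, K) + 4  [with D=6, K=-22]  = 10
H = M - 2·K - 2·N  [with M=-6, K=-22, N=10]  = 18
Without intervention: F = -3 if D >= 2 else 4  [with D=6]  = -3; M = min(D, F) - 3  [with D=6, F=-3]  = -6; L = -3·M - 3·F + 4  [with M=-6, F=-3]  = 31; K = -2·L + D + 2·M  [with L=31, D=6, M=-6]  = -68; N = max(D, K) + 4  [with D=6, K=-68]  = 10; H = M - 2·K - 2·N  [with M=-6, K=-68, N=10]  = 110.
Change = 18 − 110 = -92.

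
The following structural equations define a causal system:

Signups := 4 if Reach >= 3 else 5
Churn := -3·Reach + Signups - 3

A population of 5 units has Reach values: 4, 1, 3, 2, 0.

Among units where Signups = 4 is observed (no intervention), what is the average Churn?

-9.5

E[Churn|Signups=4] averages over only the 2 units with Signups=4 (Reach = 4, 3): Churn = -11, -8, mean -9.5.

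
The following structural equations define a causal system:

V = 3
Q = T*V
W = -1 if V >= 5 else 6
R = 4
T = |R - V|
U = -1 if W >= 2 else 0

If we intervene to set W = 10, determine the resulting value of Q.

Under do(W=10), the mechanism W = -1 if V >= 5 else 6 is discarded; W is fixed at 10.
Since Q is not a descendant of the intervened variable, it is unaffected.
T = |R - V|  [with R=4, V=3]  = 1
Q = T*V  [with T=1, V=3]  = 3

3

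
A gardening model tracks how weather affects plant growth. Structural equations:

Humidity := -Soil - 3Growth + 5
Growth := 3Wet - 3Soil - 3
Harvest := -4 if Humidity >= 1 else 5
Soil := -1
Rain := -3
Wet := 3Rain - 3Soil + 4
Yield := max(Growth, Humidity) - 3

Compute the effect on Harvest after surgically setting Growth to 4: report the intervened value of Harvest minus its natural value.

9

The intervention breaks the incoming arrows to Growth: Growth := 3Wet - 3Soil - 3 no longer applies, and Growth = 4.
Humidity = -Soil - 3Growth + 5  [with Soil=-1, Growth=4]  = -6
Harvest = -4 if Humidity >= 1 else 5  [with Humidity=-6]  = 5
Without intervention: Wet = 3Rain - 3Soil + 4  [with Rain=-3, Soil=-1]  = -2; Growth = 3Wet - 3Soil - 3  [with Wet=-2, Soil=-1]  = -6; Humidity = -Soil - 3Growth + 5  [with Soil=-1, Growth=-6]  = 24; Harvest = -4 if Humidity >= 1 else 5  [with Humidity=24]  = -4.
Change = 5 − (-4) = 9.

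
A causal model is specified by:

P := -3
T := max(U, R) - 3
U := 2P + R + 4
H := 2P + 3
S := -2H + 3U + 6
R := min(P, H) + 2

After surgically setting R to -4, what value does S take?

do(R=-4) replaces the equation R := min(P, H) + 2 with the constant R = -4.
H = 2P + 3  [with P=-3]  = -3
U = 2P + R + 4  [with P=-3, R=-4]  = -6
S = -2H + 3U + 6  [with H=-3, U=-6]  = -6

-6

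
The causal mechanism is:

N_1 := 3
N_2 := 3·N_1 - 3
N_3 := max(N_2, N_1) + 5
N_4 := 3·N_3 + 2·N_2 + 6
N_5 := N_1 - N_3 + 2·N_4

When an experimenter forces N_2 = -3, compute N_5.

43

do(N_2=-3) replaces the equation N_2 := 3·N_1 - 3 with the constant N_2 = -3.
N_3 = max(N_2, N_1) + 5  [with N_2=-3, N_1=3]  = 8
N_4 = 3·N_3 + 2·N_2 + 6  [with N_3=8, N_2=-3]  = 24
N_5 = N_1 - N_3 + 2·N_4  [with N_1=3, N_3=8, N_4=24]  = 43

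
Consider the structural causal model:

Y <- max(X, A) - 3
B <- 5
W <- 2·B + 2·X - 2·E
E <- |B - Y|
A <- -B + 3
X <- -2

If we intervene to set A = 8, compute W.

The intervention breaks the incoming arrows to A: A <- -B + 3 no longer applies, and A = 8.
Y = max(X, A) - 3  [with X=-2, A=8]  = 5
E = |B - Y|  [with B=5, Y=5]  = 0
W = 2·B + 2·X - 2·E  [with B=5, X=-2, E=0]  = 6

6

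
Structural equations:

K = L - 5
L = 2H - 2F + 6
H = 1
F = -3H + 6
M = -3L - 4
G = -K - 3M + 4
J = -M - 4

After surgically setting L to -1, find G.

The intervention breaks the incoming arrows to L: L = 2H - 2F + 6 no longer applies, and L = -1.
M = -3L - 4  [with L=-1]  = -1
K = L - 5  [with L=-1]  = -6
G = -K - 3M + 4  [with K=-6, M=-1]  = 13

13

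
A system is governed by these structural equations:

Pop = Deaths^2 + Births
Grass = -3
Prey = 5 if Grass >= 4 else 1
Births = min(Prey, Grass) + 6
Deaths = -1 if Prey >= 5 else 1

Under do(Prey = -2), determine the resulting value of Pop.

do(Prey=-2) replaces the equation Prey = 5 if Grass >= 4 else 1 with the constant Prey = -2.
Births = min(Prey, Grass) + 6  [with Prey=-2, Grass=-3]  = 3
Deaths = -1 if Prey >= 5 else 1  [with Prey=-2]  = 1
Pop = Deaths^2 + Births  [with Deaths=1, Births=3]  = 4

4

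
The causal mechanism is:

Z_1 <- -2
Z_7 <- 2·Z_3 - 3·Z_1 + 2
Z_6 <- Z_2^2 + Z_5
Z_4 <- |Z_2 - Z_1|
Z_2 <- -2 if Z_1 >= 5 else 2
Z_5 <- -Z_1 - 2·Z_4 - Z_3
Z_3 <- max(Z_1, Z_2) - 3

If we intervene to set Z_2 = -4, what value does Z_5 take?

do(Z_2=-4) replaces the equation Z_2 <- -2 if Z_1 >= 5 else 2 with the constant Z_2 = -4.
Z_3 = max(Z_1, Z_2) - 3  [with Z_1=-2, Z_2=-4]  = -5
Z_4 = |Z_2 - Z_1|  [with Z_2=-4, Z_1=-2]  = 2
Z_5 = -Z_1 - 2·Z_4 - Z_3  [with Z_1=-2, Z_4=2, Z_3=-5]  = 3

3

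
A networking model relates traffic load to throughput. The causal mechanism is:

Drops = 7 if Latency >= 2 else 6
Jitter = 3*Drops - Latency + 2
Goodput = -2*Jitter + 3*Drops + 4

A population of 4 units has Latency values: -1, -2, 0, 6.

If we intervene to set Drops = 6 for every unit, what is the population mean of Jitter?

19.25

Every unit gets Drops=6 under the intervention. Jitter values become 21, 22, 20, 14; E[Jitter|do(Drops=6)] = 19.25.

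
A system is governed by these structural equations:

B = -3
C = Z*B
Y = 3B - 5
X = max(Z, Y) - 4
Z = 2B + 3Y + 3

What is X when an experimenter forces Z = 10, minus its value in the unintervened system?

The intervention breaks the incoming arrows to Z: Z = 2B + 3Y + 3 no longer applies, and Z = 10.
Y = 3B - 5  [with B=-3]  = -14
X = max(Z, Y) - 4  [with Z=10, Y=-14]  = 6
Without intervention: Y = 3B - 5  [with B=-3]  = -14; Z = 2B + 3Y + 3  [with B=-3, Y=-14]  = -45; X = max(Z, Y) - 4  [with Z=-45, Y=-14]  = -18.
Change = 6 − (-18) = 24.

24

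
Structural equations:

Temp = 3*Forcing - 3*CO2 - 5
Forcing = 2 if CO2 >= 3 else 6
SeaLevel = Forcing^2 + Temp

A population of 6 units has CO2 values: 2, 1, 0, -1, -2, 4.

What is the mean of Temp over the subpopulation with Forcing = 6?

Conditioning on Forcing=6 selects the 5 unit(s) with CO2 ∈ {2, 1, 0, -1, -2}. Their Temp values: 7, 10, 13, 16, 19. Mean = 13.

13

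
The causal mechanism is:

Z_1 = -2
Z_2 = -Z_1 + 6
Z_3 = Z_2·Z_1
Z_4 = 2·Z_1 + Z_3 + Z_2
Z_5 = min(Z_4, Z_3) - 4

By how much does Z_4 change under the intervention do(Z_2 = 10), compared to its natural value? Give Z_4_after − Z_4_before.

-2

Under do(Z_2=10), the mechanism Z_2 = -Z_1 + 6 is discarded; Z_2 is fixed at 10.
Z_3 = Z_2·Z_1  [with Z_2=10, Z_1=-2]  = -20
Z_4 = 2·Z_1 + Z_3 + Z_2  [with Z_1=-2, Z_3=-20, Z_2=10]  = -14
Without intervention: Z_2 = -Z_1 + 6  [with Z_1=-2]  = 8; Z_3 = Z_2·Z_1  [with Z_2=8, Z_1=-2]  = -16; Z_4 = 2·Z_1 + Z_3 + Z_2  [with Z_1=-2, Z_3=-16, Z_2=8]  = -12.
Change = -14 − (-12) = -2.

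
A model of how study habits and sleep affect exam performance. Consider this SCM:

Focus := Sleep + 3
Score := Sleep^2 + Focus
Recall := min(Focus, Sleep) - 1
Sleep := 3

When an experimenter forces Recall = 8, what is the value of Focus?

The intervention breaks the incoming arrows to Recall: Recall := min(Focus, Sleep) - 1 no longer applies, and Recall = 8.
Since Focus is not a descendant of the intervened variable, it is unaffected.
Focus = Sleep + 3  [with Sleep=3]  = 6

6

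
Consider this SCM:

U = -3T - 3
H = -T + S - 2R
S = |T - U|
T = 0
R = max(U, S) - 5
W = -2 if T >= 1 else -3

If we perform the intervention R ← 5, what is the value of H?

-7

Under do(R=5), the mechanism R = max(U, S) - 5 is discarded; R is fixed at 5.
U = -3T - 3  [with T=0]  = -3
S = |T - U|  [with T=0, U=-3]  = 3
H = -T + S - 2R  [with T=0, S=3, R=5]  = -7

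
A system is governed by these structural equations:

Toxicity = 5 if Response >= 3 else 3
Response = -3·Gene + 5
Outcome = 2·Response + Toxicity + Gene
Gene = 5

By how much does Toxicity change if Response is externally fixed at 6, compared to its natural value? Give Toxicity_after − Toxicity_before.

The intervention breaks the incoming arrows to Response: Response = -3·Gene + 5 no longer applies, and Response = 6.
Toxicity = 5 if Response >= 3 else 3  [with Response=6]  = 5
Without intervention: Response = -3·Gene + 5  [with Gene=5]  = -10; Toxicity = 5 if Response >= 3 else 3  [with Response=-10]  = 3.
Change = 5 − 3 = 2.

2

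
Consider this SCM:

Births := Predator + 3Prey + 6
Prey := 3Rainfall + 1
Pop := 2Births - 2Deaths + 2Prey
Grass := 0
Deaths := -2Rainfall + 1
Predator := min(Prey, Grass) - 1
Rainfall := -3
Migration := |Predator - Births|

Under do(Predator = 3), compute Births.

Intervening sets Predator = 3 and removes its equation (Predator := min(Prey, Grass) - 1).
Prey = 3Rainfall + 1  [with Rainfall=-3]  = -8
Births = Predator + 3Prey + 6  [with Predator=3, Prey=-8]  = -15

-15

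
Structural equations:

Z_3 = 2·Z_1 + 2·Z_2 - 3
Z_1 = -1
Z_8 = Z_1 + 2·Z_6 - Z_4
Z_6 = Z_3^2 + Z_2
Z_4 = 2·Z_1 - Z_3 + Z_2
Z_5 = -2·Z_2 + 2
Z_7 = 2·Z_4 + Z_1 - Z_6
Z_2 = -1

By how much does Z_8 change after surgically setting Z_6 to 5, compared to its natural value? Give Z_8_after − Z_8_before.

-86

Intervening sets Z_6 = 5 and removes its equation (Z_6 = Z_3^2 + Z_2).
Z_3 = 2·Z_1 + 2·Z_2 - 3  [with Z_1=-1, Z_2=-1]  = -7
Z_4 = 2·Z_1 - Z_3 + Z_2  [with Z_1=-1, Z_3=-7, Z_2=-1]  = 4
Z_8 = Z_1 + 2·Z_6 - Z_4  [with Z_1=-1, Z_6=5, Z_4=4]  = 5
Without intervention: Z_3 = 2·Z_1 + 2·Z_2 - 3  [with Z_1=-1, Z_2=-1]  = -7; Z_4 = 2·Z_1 - Z_3 + Z_2  [with Z_1=-1, Z_3=-7, Z_2=-1]  = 4; Z_6 = Z_3^2 + Z_2  [with Z_3=-7, Z_2=-1]  = 48; Z_8 = Z_1 + 2·Z_6 - Z_4  [with Z_1=-1, Z_6=48, Z_4=4]  = 91.
Change = 5 − 91 = -86.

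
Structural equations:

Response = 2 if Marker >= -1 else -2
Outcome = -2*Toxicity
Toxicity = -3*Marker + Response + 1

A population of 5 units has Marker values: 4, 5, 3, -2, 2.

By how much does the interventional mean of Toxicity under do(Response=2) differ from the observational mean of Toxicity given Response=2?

3.3

The intervention sets Response=2 in all 5 units regardless of Marker. Recomputing Toxicity per unit gives -9, -12, -6, 9, -3; average -4.2.
Observing Response=2 restricts to units where Response's equation naturally yields 2: Marker ∈ {4, 5, 3, 2}. In that subpopulation Toxicity = -9, -12, -6, -3, mean -7.5.
Difference = -4.2 − (-7.5) = 3.3.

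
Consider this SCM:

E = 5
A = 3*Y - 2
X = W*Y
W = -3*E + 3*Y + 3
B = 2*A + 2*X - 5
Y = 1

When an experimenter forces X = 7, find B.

11

The intervention breaks the incoming arrows to X: X = W*Y no longer applies, and X = 7.
A = 3*Y - 2  [with Y=1]  = 1
B = 2*A + 2*X - 5  [with A=1, X=7]  = 11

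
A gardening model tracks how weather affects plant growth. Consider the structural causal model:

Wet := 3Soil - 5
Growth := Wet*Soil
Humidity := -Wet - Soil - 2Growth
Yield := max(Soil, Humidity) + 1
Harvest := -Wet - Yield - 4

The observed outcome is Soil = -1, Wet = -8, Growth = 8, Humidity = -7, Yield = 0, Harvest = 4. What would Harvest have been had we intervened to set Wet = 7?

-20

Under do(Wet=7), the mechanism Wet := 3Soil - 5 is discarded; Wet is fixed at 7.
Growth = Wet*Soil  [with Wet=7, Soil=-1]  = -7
Humidity = -Wet - Soil - 2Growth  [with Wet=7, Soil=-1, Growth=-7]  = 8
Yield = max(Soil, Humidity) + 1  [with Soil=-1, Humidity=8]  = 9
Harvest = -Wet - Yield - 4  [with Wet=7, Yield=9]  = -20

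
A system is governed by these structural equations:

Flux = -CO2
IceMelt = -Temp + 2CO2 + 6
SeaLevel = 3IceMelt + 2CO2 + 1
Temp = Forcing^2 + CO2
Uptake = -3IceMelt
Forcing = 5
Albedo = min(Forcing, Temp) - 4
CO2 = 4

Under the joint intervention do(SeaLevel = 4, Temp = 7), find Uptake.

-21

Setting SeaLevel = 4, Temp = 7 by intervention discards those variables' equations.
IceMelt = -Temp + 2CO2 + 6  [with Temp=7, CO2=4]  = 7
Uptake = -3IceMelt  [with IceMelt=7]  = -21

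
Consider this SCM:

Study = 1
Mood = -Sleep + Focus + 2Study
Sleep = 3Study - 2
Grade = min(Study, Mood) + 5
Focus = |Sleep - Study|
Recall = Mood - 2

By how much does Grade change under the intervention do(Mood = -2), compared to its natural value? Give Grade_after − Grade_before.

Under do(Mood=-2), the mechanism Mood = -Sleep + Focus + 2Study is discarded; Mood is fixed at -2.
Grade = min(Study, Mood) + 5  [with Study=1, Mood=-2]  = 3
Without intervention: Sleep = 3Study - 2  [with Study=1]  = 1; Focus = |Sleep - Study|  [with Sleep=1, Study=1]  = 0; Mood = -Sleep + Focus + 2Study  [with Sleep=1, Focus=0, Study=1]  = 1; Grade = min(Study, Mood) + 5  [with Study=1, Mood=1]  = 6.
Change = 3 − 6 = -3.

-3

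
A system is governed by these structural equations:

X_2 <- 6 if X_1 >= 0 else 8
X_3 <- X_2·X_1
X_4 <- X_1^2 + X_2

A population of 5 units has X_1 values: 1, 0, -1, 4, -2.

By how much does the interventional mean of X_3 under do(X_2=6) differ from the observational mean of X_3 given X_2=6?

-7.6

Under do(X_2=6), X_2's equation is replaced by X_2=6 for every unit. Per-unit X_3: 6, 0, -6, 24, -12. Mean = 2.4.
E[X_3|X_2=6] averages over only the 3 units with X_2=6 (X_1 = 1, 0, 4): X_3 = 6, 0, 24, mean 10.
Difference = 2.4 − 10 = -7.6.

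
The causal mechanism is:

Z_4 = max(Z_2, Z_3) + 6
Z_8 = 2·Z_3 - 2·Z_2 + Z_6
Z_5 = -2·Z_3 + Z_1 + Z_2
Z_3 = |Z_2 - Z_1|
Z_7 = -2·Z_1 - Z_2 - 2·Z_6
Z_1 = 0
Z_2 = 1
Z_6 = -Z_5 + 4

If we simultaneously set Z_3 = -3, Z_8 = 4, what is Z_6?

-3

Under do(Z_3 = -3, Z_8 = 4), each intervened variable's structural equation is replaced by its fixed value.
Z_5 = -2·Z_3 + Z_1 + Z_2  [with Z_3=-3, Z_1=0, Z_2=1]  = 7
Z_6 = -Z_5 + 4  [with Z_5=7]  = -3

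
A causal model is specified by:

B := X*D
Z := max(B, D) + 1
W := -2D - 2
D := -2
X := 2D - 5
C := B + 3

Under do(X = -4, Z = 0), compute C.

Setting X = -4, Z = 0 by intervention discards those variables' equations.
B = X*D  [with X=-4, D=-2]  = 8
C = B + 3  [with B=8]  = 11

11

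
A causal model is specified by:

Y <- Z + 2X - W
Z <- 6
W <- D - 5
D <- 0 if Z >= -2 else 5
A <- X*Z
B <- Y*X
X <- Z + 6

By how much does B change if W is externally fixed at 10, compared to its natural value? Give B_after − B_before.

The intervention breaks the incoming arrows to W: W <- D - 5 no longer applies, and W = 10.
X = Z + 6  [with Z=6]  = 12
Y = Z + 2X - W  [with Z=6, X=12, W=10]  = 20
B = Y*X  [with Y=20, X=12]  = 240
Without intervention: D = 0 if Z >= -2 else 5  [with Z=6]  = 0; X = Z + 6  [with Z=6]  = 12; W = D - 5  [with D=0]  = -5; Y = Z + 2X - W  [with Z=6, X=12, W=-5]  = 35; B = Y*X  [with Y=35, X=12]  = 420.
Change = 240 − 420 = -180.

-180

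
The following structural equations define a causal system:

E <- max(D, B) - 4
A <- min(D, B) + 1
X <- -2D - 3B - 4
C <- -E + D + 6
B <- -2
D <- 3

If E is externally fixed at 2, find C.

The intervention breaks the incoming arrows to E: E <- max(D, B) - 4 no longer applies, and E = 2.
C = -E + D + 6  [with E=2, D=3]  = 7

7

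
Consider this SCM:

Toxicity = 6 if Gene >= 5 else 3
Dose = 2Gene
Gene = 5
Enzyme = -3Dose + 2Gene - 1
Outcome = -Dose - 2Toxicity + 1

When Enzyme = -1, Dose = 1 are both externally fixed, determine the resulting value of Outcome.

Setting Enzyme = -1, Dose = 1 by intervention discards those variables' equations.
Toxicity = 6 if Gene >= 5 else 3  [with Gene=5]  = 6
Outcome = -Dose - 2Toxicity + 1  [with Dose=1, Toxicity=6]  = -12

-12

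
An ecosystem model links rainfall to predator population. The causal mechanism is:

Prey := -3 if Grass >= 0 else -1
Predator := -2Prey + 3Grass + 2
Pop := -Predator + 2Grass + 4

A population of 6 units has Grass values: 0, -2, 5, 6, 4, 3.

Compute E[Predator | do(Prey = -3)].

Under do(Prey=-3), Prey's equation is replaced by Prey=-3 for every unit. Per-unit Predator: 8, 2, 23, 26, 20, 17. Mean = 16.

16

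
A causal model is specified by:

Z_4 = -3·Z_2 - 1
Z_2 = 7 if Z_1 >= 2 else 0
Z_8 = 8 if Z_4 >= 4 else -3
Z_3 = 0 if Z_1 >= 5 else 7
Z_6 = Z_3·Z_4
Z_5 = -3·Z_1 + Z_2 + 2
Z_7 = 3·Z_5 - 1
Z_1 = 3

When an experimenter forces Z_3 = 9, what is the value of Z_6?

-198

The intervention breaks the incoming arrows to Z_3: Z_3 = 0 if Z_1 >= 5 else 7 no longer applies, and Z_3 = 9.
Z_2 = 7 if Z_1 >= 2 else 0  [with Z_1=3]  = 7
Z_4 = -3·Z_2 - 1  [with Z_2=7]  = -22
Z_6 = Z_3·Z_4  [with Z_3=9, Z_4=-22]  = -198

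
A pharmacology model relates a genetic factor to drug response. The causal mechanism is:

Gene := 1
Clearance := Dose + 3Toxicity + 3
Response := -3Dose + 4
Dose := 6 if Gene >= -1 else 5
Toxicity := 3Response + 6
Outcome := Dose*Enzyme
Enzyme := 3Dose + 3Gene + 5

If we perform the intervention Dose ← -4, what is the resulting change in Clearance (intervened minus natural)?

Under do(Dose=-4), the mechanism Dose := 6 if Gene >= -1 else 5 is discarded; Dose is fixed at -4.
Response = -3Dose + 4  [with Dose=-4]  = 16
Toxicity = 3Response + 6  [with Response=16]  = 54
Clearance = Dose + 3Toxicity + 3  [with Dose=-4, Toxicity=54]  = 161
Without intervention: Dose = 6 if Gene >= -1 else 5  [with Gene=1]  = 6; Response = -3Dose + 4  [with Dose=6]  = -14; Toxicity = 3Response + 6  [with Response=-14]  = -36; Clearance = Dose + 3Toxicity + 3  [with Dose=6, Toxicity=-36]  = -99.
Change = 161 − (-99) = 260.

260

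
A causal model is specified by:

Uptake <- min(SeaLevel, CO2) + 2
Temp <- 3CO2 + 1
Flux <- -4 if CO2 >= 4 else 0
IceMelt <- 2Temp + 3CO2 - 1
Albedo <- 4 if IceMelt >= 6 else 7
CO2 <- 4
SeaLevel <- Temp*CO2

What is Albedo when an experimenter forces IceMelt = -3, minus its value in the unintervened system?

The intervention breaks the incoming arrows to IceMelt: IceMelt <- 2Temp + 3CO2 - 1 no longer applies, and IceMelt = -3.
Albedo = 4 if IceMelt >= 6 else 7  [with IceMelt=-3]  = 7
Without intervention: Temp = 3CO2 + 1  [with CO2=4]  = 13; IceMelt = 2Temp + 3CO2 - 1  [with Temp=13, CO2=4]  = 37; Albedo = 4 if IceMelt >= 6 else 7  [with IceMelt=37]  = 4.
Change = 7 − 4 = 3.

3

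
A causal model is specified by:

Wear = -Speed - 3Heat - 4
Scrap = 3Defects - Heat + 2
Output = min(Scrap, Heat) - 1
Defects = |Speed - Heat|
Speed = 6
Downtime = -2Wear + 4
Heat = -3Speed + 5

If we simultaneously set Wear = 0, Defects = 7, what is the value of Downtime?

4

Under do(Wear = 0, Defects = 7), each intervened variable's structural equation is replaced by its fixed value.
Downtime = -2Wear + 4  [with Wear=0]  = 4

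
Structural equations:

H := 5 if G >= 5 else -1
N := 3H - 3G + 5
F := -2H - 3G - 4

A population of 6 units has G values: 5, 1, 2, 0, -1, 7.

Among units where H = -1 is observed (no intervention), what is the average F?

Conditioning on H=-1 selects the 4 unit(s) with G ∈ {1, 2, 0, -1}. Their F values: -5, -8, -2, 1. Mean = -3.5.

-3.5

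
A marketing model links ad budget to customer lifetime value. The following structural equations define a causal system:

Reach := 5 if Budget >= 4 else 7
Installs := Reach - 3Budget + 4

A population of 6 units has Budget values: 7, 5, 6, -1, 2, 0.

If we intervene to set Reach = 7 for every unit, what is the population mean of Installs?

Under do(Reach=7), Reach's equation is replaced by Reach=7 for every unit. Per-unit Installs: -10, -4, -7, 14, 5, 11. Mean = 1.5.

1.5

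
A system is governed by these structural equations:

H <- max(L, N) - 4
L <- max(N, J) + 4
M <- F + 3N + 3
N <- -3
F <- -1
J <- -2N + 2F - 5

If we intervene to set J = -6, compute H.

Under do(J=-6), the mechanism J <- -2N + 2F - 5 is discarded; J is fixed at -6.
L = max(N, J) + 4  [with N=-3, J=-6]  = 1
H = max(L, N) - 4  [with L=1, N=-3]  = -3

-3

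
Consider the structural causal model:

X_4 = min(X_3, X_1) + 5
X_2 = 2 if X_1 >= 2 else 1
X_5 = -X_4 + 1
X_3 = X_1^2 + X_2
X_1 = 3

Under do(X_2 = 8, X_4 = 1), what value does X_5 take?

Setting X_2 = 8, X_4 = 1 by intervention discards those variables' equations.
X_5 = -X_4 + 1  [with X_4=1]  = 0

0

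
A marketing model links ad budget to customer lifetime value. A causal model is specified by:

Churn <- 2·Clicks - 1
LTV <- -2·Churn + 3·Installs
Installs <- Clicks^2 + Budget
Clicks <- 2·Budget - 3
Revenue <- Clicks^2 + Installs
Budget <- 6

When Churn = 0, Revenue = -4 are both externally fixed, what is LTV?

The joint intervention fixes Churn = 0, Revenue = -4, removing each variable's own equation.
Clicks = 2·Budget - 3  [with Budget=6]  = 9
Installs = Clicks^2 + Budget  [with Clicks=9, Budget=6]  = 87
LTV = -2·Churn + 3·Installs  [with Churn=0, Installs=87]  = 261

261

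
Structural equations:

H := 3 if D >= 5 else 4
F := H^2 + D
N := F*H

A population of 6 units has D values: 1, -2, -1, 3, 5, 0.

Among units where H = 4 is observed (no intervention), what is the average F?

16.2

Observing H=4 restricts to units where H's equation naturally yields 4: D ∈ {1, -2, -1, 3, 0}. In that subpopulation F = 17, 14, 15, 19, 16, mean 16.2.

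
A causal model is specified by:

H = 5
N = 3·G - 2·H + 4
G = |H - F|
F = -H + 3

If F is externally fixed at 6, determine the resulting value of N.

-3

Under do(F=6), the mechanism F = -H + 3 is discarded; F is fixed at 6.
G = |H - F|  [with H=5, F=6]  = 1
N = 3·G - 2·H + 4  [with G=1, H=5]  = -3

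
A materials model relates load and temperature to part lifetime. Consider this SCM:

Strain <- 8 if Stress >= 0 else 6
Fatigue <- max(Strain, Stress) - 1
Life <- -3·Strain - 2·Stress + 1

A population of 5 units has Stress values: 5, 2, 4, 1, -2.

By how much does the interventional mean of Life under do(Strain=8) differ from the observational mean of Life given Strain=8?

2

The intervention sets Strain=8 in all 5 units regardless of Stress. Recomputing Life per unit gives -33, -27, -31, -25, -19; average -27.
E[Life|Strain=8] averages over only the 4 units with Strain=8 (Stress = 5, 2, 4, 1): Life = -33, -27, -31, -25, mean -29.
Difference = -27 − (-29) = 2.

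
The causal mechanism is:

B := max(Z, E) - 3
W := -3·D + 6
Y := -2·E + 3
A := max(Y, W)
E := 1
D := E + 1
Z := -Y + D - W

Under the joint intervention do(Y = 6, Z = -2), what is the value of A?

6

The joint intervention fixes Y = 6, Z = -2, removing each variable's own equation.
D = E + 1  [with E=1]  = 2
W = -3·D + 6  [with D=2]  = 0
A = max(Y, W)  [with Y=6, W=0]  = 6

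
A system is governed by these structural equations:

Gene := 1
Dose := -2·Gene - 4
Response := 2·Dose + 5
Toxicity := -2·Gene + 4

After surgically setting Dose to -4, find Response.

The intervention breaks the incoming arrows to Dose: Dose := -2·Gene - 4 no longer applies, and Dose = -4.
Response = 2·Dose + 5  [with Dose=-4]  = -3

-3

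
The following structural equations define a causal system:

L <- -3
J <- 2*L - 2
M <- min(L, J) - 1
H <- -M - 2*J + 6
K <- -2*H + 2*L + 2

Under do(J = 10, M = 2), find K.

28

Under do(J = 10, M = 2), each intervened variable's structural equation is replaced by its fixed value.
H = -M - 2*J + 6  [with M=2, J=10]  = -16
K = -2*H + 2*L + 2  [with H=-16, L=-3]  = 28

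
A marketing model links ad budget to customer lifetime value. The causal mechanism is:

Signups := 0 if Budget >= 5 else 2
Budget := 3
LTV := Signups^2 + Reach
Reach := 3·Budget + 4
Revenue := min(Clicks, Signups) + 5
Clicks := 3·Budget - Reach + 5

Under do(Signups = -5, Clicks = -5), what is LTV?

The joint intervention fixes Signups = -5, Clicks = -5, removing each variable's own equation.
Reach = 3·Budget + 4  [with Budget=3]  = 13
LTV = Signups^2 + Reach  [with Signups=-5, Reach=13]  = 38

38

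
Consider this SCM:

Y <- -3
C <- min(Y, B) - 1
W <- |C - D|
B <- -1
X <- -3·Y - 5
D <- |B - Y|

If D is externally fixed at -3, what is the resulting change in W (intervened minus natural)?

-5

Intervening sets D = -3 and removes its equation (D <- |B - Y|).
C = min(Y, B) - 1  [with Y=-3, B=-1]  = -4
W = |C - D|  [with C=-4, D=-3]  = 1
Without intervention: C = min(Y, B) - 1  [with Y=-3, B=-1]  = -4; D = |B - Y|  [with B=-1, Y=-3]  = 2; W = |C - D|  [with C=-4, D=2]  = 6.
Change = 1 − 6 = -5.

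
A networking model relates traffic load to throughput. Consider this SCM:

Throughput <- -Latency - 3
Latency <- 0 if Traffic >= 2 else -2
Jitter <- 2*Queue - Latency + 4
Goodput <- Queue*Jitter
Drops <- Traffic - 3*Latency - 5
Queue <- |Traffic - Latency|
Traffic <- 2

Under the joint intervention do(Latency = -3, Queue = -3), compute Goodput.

-3

Under do(Latency = -3, Queue = -3), each intervened variable's structural equation is replaced by its fixed value.
Jitter = 2*Queue - Latency + 4  [with Queue=-3, Latency=-3]  = 1
Goodput = Queue*Jitter  [with Queue=-3, Jitter=1]  = -3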